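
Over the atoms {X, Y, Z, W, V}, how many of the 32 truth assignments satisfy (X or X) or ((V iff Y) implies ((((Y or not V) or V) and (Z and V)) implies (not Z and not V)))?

30

Initial set: {((X or X) or ((V iff Y) implies ((((Y or not V) or V) and (Z and V)) implies (not Z and not V))))}.
((X or X) or ((V iff Y) implies ((((Y or not V) or V) and (Z and V)) implies (not Z and not V)))): β-rule — branch into (X or X)  //  ((V iff Y) implies ((((Y or not V) or V) and (Z and V)) implies (not Z and not V))).
  branch 1 (add (X or X)):
    (X or X): β-rule — branch into X  //  X.
      branch 1.1 (add X):
        ○ open, literals {X=true}.
      branch 1.2 (add X):
        ○ open, literals {X=true}.
  branch 2 (add ((V iff Y) implies ((((Y or not V) or V) and (Z and V)) implies (not Z and not V)))):
    ((V iff Y) implies ((((Y or not V) or V) and (Z and V)) implies (not Z and not V))): β-rule — branch into not (V iff Y)  //  ((((Y or not V) or V) and (Z and V)) implies (not Z and not V)).
      branch 2.1 (add not (V iff Y)):
        not (V iff Y): β-rule — branch into V, not Y  //  not V, Y.
          branch 2.1.1 (add V, not Y):
            ○ open, literals {V=true, Y=false}.
          branch 2.1.2 (add not V, Y):
            ○ open, literals {V=false, Y=true}.
      branch 2.2 (add ((((Y or not V) or V) and (Z and V)) implies (not Z and not V))):
        ((((Y or not V) or V) and (Z and V)) implies (not Z and not V)): β-rule — branch into not (((Y or not V) or V) and (Z and V))  //  (not Z and not V).
          branch 2.2.1 (add not (((Y or not V) or V) and (Z and V))):
            not (((Y or not V) or V) and (Z and V)): β-rule — branch into not ((Y or not V) or V)  //  not (Z and V).
              branch 2.2.1.1 (add not ((Y or not V) or V)):
                not ((Y or not V) or V): α-rule — add not (Y or not V), not V.
                not (Y or not V): α-rule — add not Y, not not V.
                × closes — contains both V and not V.
              branch 2.2.1.2 (add not (Z and V)):
                not (Z and V): β-rule — branch into not Z  //  not V.
                  branch 2.2.1.2.1 (add not Z):
                    ○ open, literals {Z=false}.
                  branch 2.2.1.2.2 (add not V):
                    ○ open, literals {V=false}.
          branch 2.2.2 (add (not Z and not V)):
            (not Z and not V): α-rule — add not Z, not V.
            ○ open, literals {V=false, Z=false}.
1 branch closed, 7 open.
Each open branch fixes some atoms; the unmentioned ones are free. Counting distinct full assignments: branch {X=true} (Y, Z, W, V) contributes 16 new; branch {X=true} (Y, Z, W, V) contributes 0 new; branch {V=true, Y=false} (X, Z, W) contributes 4 new; branch {V=false, Y=true} (X, Z, W) contributes 4 new; branch {Z=false} (X, Y, W, V) contributes 4 new; branch {V=false} (X, Y, Z, W) contributes 2 new; branch {V=false, Z=false} (X, Y, W) contributes 0 new. Total: 30.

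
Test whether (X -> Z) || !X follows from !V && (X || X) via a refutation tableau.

No

Initial set: {(!V && (X || X)); !((X -> Z) || !X)}.
(!V && (X || X)): α-rule — add !V, (X || X).
!((X -> Z) || !X): α-rule — add !(X -> Z), !!X.
!(X -> Z): α-rule — add X, !Z.
(X || X): β-rule — branch into X  //  X.
  branch 1 (add X):
    ○ open, literals {V=0, X=1, Z=0}.
  branch 2 (add X):
    ○ open, literals {V=0, X=1, Z=0}.
0 branches closed, 2 open.
An open branch gives a countermodel: V=0, X=1, Z=0 (unmentioned atoms arbitrary); the premises hold there but the conclusion fails.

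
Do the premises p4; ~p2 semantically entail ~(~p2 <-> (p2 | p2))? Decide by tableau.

Yes

Initial set: {p4; ~p2; ~~(~p2 <-> (p2 | p2))}.
~~(~p2 <-> (p2 | p2)): β-rule — branch into ~p2, (p2 | p2)  //  ~~p2, ~(p2 | p2).
  branch 1 (add ~p2, (p2 | p2)):
    (p2 | p2): β-rule — branch into p2  //  p2.
      branch 1.1 (add p2):
        × closes — contains both p2 and ~p2.
      branch 1.2 (add p2):
        × closes — contains both p2 and ~p2.
  branch 2 (add ~~p2, ~(p2 | p2)):
    × closes — contains both p2 and ~p2.
All 3 branches close.
Every branch closed, so the premises entail the conclusion.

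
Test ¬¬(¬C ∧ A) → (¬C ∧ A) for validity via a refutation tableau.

Assume the negation and expand:
Initial set: {¬(¬¬(¬C ∧ A) → (¬C ∧ A))}.
¬(¬¬(¬C ∧ A) → (¬C ∧ A)): α-rule — add ¬¬(¬C ∧ A), ¬(¬C ∧ A).
¬¬(¬C ∧ A): drop double negation, giving (¬C ∧ A).
(¬C ∧ A): α-rule — add ¬C, A.
¬(¬C ∧ A): β-rule — branch into ¬¬C  //  ¬A.
  branch 1 (add ¬¬C):
    × closes — contains both C and ¬C.
  branch 2 (add ¬A):
    × closes — contains both A and ¬A.
All 2 branches close.
Every branch closed, so the negation is unsatisfiable and the formula is valid.

Valid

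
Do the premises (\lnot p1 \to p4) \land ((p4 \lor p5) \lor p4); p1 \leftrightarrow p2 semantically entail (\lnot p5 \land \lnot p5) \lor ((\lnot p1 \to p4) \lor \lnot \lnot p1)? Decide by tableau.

Initial set: {((\lnot p1 \to p4) \land ((p4 \lor p5) \lor p4)); (p1 \leftrightarrow p2); \lnot ((\lnot p5 \land \lnot p5) \lor ((\lnot p1 \to p4) \lor \lnot \lnot p1))}.
((\lnot p1 \to p4) \land ((p4 \lor p5) \lor p4)): α-rule — add (\lnot p1 \to p4), ((p4 \lor p5) \lor p4).
\lnot ((\lnot p5 \land \lnot p5) \lor ((\lnot p1 \to p4) \lor \lnot \lnot p1)): α-rule — add \lnot (\lnot p5 \land \lnot p5), \lnot ((\lnot p1 \to p4) \lor \lnot \lnot p1).
\lnot ((\lnot p1 \to p4) \lor \lnot \lnot p1): α-rule — add \lnot (\lnot p1 \to p4), \lnot \lnot \lnot p1.
\lnot (\lnot p1 \to p4): α-rule — add \lnot p1, \lnot p4.
\lnot \lnot \lnot p1: drop double negation, giving \lnot p1.
(p1 \leftrightarrow p2): β-rule — branch into p1, p2  //  \lnot p1, \lnot p2.
  branch 1 (add p1, p2):
    × closes — contains both p1 and \lnot p1.
  branch 2 (add \lnot p1, \lnot p2):
    (\lnot p1 \to p4): β-rule — branch into \lnot \lnot p1  //  p4.
      branch 2.1 (add \lnot \lnot p1):
        × closes — contains both p1 and \lnot p1.
      branch 2.2 (add p4):
        × closes — contains both p4 and \lnot p4.
All 3 branches close.
Every branch closed, so the premises entail the conclusion.

Yes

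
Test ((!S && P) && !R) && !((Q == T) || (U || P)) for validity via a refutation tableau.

Not valid

Assume the negation and expand:
Initial set: {!(((!S && P) && !R) && !((Q == T) || (U || P)))}.
!(((!S && P) && !R) && !((Q == T) || (U || P))): β-rule — branch into !((!S && P) && !R)  //  !!((Q == T) || (U || P)).
  branch 1 (add !((!S && P) && !R)):
    !((!S && P) && !R): β-rule — branch into !(!S && P)  //  !!R.
      branch 1.1 (add !(!S && P)):
        !(!S && P): β-rule — branch into !!S  //  !P.
          branch 1.1.1 (add !!S):
            ○ open, literals {S=1}.
          branch 1.1.2 (add !P):
            ○ open, literals {P=0}.
      branch 1.2 (add !!R):
        ○ open, literals {R=1}.
  branch 2 (add !!((Q == T) || (U || P))):
    !!((Q == T) || (U || P)): β-rule — branch into (Q == T)  //  (U || P).
      branch 2.1 (add (Q == T)):
        (Q == T): β-rule — branch into Q, T  //  !Q, !T.
          branch 2.1.1 (add Q, T):
            ○ open, literals {Q=1, T=1}.
          branch 2.1.2 (add !Q, !T):
            ○ open, literals {Q=0, T=0}.
      branch 2.2 (add (U || P)):
        (U || P): β-rule — branch into U  //  P.
          branch 2.2.1 (add U):
            ○ open, literals {U=1}.
          branch 2.2.2 (add P):
            ○ open, literals {P=1}.
0 branches closed, 7 open.
An open branch gives a countermodel: S=1 (unmentioned atoms arbitrary); under it the original formula is false.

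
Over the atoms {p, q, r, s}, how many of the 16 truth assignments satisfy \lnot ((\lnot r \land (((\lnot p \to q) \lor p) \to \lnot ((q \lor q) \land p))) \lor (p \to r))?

Initial set: {\lnot ((\lnot r \land (((\lnot p \to q) \lor p) \to \lnot ((q \lor q) \land p))) \lor (p \to r))}.
\lnot ((\lnot r \land (((\lnot p \to q) \lor p) \to \lnot ((q \lor q) \land p))) \lor (p \to r)): α-rule — add \lnot (\lnot r \land (((\lnot p \to q) \lor p) \to \lnot ((q \lor q) \land p))), \lnot (p \to r).
\lnot (p \to r): α-rule — add p, \lnot r.
\lnot (\lnot r \land (((\lnot p \to q) \lor p) \to \lnot ((q \lor q) \land p))): β-rule — branch into \lnot \lnot r  //  \lnot (((\lnot p \to q) \lor p) \to \lnot ((q \lor q) \land p)).
  branch 1 (add \lnot \lnot r):
    × closes — contains both r and \lnot r.
  branch 2 (add \lnot (((\lnot p \to q) \lor p) \to \lnot ((q \lor q) \land p))):
    \lnot (((\lnot p \to q) \lor p) \to \lnot ((q \lor q) \land p)): α-rule — add ((\lnot p \to q) \lor p), \lnot \lnot ((q \lor q) \land p).
    \lnot \lnot ((q \lor q) \land p): α-rule — add (q \lor q), p.
    ((\lnot p \to q) \lor p): β-rule — branch into (\lnot p \to q)  //  p.
      branch 2.1 (add (\lnot p \to q)):
        (q \lor q): β-rule — branch into q  //  q.
          branch 2.1.1 (add q):
            (\lnot p \to q): β-rule — branch into \lnot \lnot p  //  q.
              branch 2.1.1.1 (add \lnot \lnot p):
                ○ open, literals {p=true, q=true, r=false}.
              branch 2.1.1.2 (add q):
                ○ open, literals {p=true, q=true, r=false}.
          branch 2.1.2 (add q):
            (\lnot p \to q): β-rule — branch into \lnot \lnot p  //  q.
              branch 2.1.2.1 (add \lnot \lnot p):
                ○ open, literals {p=true, q=true, r=false}.
              branch 2.1.2.2 (add q):
                ○ open, literals {p=true, q=true, r=false}.
      branch 2.2 (add p):
        (q \lor q): β-rule — branch into q  //  q.
          branch 2.2.1 (add q):
            ○ open, literals {p=true, q=true, r=false}.
          branch 2.2.2 (add q):
            ○ open, literals {p=true, q=true, r=false}.
1 branch closed, 6 open.
Each open branch fixes some atoms; the unmentioned ones are free. Counting distinct full assignments: branch {p=true, q=true, r=false} (s) contributes 2 new; branch {p=true, q=true, r=false} (s) contributes 0 new; branch {p=true, q=true, r=false} (s) contributes 0 new; branch {p=true, q=true, r=false} (s) contributes 0 new; branch {p=true, q=true, r=false} (s) contributes 0 new; branch {p=true, q=true, r=false} (s) contributes 0 new. Total: 2.

2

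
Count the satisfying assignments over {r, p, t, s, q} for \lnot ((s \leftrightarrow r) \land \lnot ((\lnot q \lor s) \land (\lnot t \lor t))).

Initial set: {\lnot ((s \leftrightarrow r) \land \lnot ((\lnot q \lor s) \land (\lnot t \lor t)))}.
\lnot ((s \leftrightarrow r) \land \lnot ((\lnot q \lor s) \land (\lnot t \lor t))): β-rule — branch into \lnot (s \leftrightarrow r)  //  \lnot \lnot ((\lnot q \lor s) \land (\lnot t \lor t)).
  branch 1 (add \lnot (s \leftrightarrow r)):
    \lnot (s \leftrightarrow r): β-rule — branch into s, \lnot r  //  \lnot s, r.
      branch 1.1 (add s, \lnot r):
        ○ open, literals {r=false, s=true}.
      branch 1.2 (add \lnot s, r):
        ○ open, literals {r=true, s=false}.
  branch 2 (add \lnot \lnot ((\lnot q \lor s) \land (\lnot t \lor t))):
    \lnot \lnot ((\lnot q \lor s) \land (\lnot t \lor t)): α-rule — add (\lnot q \lor s), (\lnot t \lor t).
    (\lnot q \lor s): β-rule — branch into \lnot q  //  s.
      branch 2.1 (add \lnot q):
        (\lnot t \lor t): β-rule — branch into \lnot t  //  t.
          branch 2.1.1 (add \lnot t):
            ○ open, literals {q=false, t=false}.
          branch 2.1.2 (add t):
            ○ open, literals {q=false, t=true}.
      branch 2.2 (add s):
        (\lnot t \lor t): β-rule — branch into \lnot t  //  t.
          branch 2.2.1 (add \lnot t):
            ○ open, literals {s=true, t=false}.
          branch 2.2.2 (add t):
            ○ open, literals {s=true, t=true}.
0 branches closed, 6 open.
Each open branch fixes some atoms; the unmentioned ones are free. Counting distinct full assignments: branch {r=false, s=true} (p, t, q) contributes 8 new; branch {r=true, s=false} (p, t, q) contributes 8 new; branch {q=false, t=false} (r, p, s) contributes 4 new; branch {q=false, t=true} (r, p, s) contributes 4 new; branch {s=true, t=false} (r, p, q) contributes 2 new; branch {s=true, t=true} (r, p, q) contributes 2 new. Total: 28.

28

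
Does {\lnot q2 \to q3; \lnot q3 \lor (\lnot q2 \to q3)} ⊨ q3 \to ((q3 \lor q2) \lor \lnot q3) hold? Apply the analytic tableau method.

Yes

Initial set: {(\lnot q2 \to q3); (\lnot q3 \lor (\lnot q2 \to q3)); \lnot (q3 \to ((q3 \lor q2) \lor \lnot q3))}.
\lnot (q3 \to ((q3 \lor q2) \lor \lnot q3)): α-rule — add q3, \lnot ((q3 \lor q2) \lor \lnot q3).
\lnot ((q3 \lor q2) \lor \lnot q3): α-rule — add \lnot (q3 \lor q2), \lnot \lnot q3.
\lnot (q3 \lor q2): α-rule — add \lnot q3, \lnot q2.
× closes — contains both q3 and \lnot q3.
All 1 branch closes.
Every branch closed, so the premises entail the conclusion.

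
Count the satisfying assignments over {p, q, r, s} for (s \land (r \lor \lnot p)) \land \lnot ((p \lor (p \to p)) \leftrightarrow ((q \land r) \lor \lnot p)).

1

Initial set: {((s \land (r \lor \lnot p)) \land \lnot ((p \lor (p \to p)) \leftrightarrow ((q \land r) \lor \lnot p)))}.
((s \land (r \lor \lnot p)) \land \lnot ((p \lor (p \to p)) \leftrightarrow ((q \land r) \lor \lnot p))): α-rule — add (s \land (r \lor \lnot p)), \lnot ((p \lor (p \to p)) \leftrightarrow ((q \land r) \lor \lnot p)).
(s \land (r \lor \lnot p)): α-rule — add s, (r \lor \lnot p).
\lnot ((p \lor (p \to p)) \leftrightarrow ((q \land r) \lor \lnot p)): β-rule — branch into (p \lor (p \to p)), \lnot ((q \land r) \lor \lnot p)  //  \lnot (p \lor (p \to p)), ((q \land r) \lor \lnot p).
  branch 1 (add (p \lor (p \to p)), \lnot ((q \land r) \lor \lnot p)):
    \lnot ((q \land r) \lor \lnot p): α-rule — add \lnot (q \land r), \lnot \lnot p.
    (r \lor \lnot p): β-rule — branch into r  //  \lnot p.
      branch 1.1 (add r):
        (p \lor (p \to p)): β-rule — branch into p  //  (p \to p).
          branch 1.1.1 (add p):
            \lnot (q \land r): β-rule — branch into \lnot q  //  \lnot r.
              branch 1.1.1.1 (add \lnot q):
                ○ open, literals {p=true, q=false, r=true, s=true}.
              branch 1.1.1.2 (add \lnot r):
                × closes — contains both r and \lnot r.
          branch 1.1.2 (add (p \to p)):
            \lnot (q \land r): β-rule — branch into \lnot q  //  \lnot r.
              branch 1.1.2.1 (add \lnot q):
                (p \to p): β-rule — branch into \lnot p  //  p.
                  branch 1.1.2.1.1 (add \lnot p):
                    × closes — contains both p and \lnot p.
                  branch 1.1.2.1.2 (add p):
                    ○ open, literals {p=true, q=false, r=true, s=true}.
              branch 1.1.2.2 (add \lnot r):
                × closes — contains both r and \lnot r.
      branch 1.2 (add \lnot p):
        × closes — contains both p and \lnot p.
  branch 2 (add \lnot (p \lor (p \to p)), ((q \land r) \lor \lnot p)):
    \lnot (p \lor (p \to p)): α-rule — add \lnot p, \lnot (p \to p).
    \lnot (p \to p): α-rule — add p, \lnot p.
    × closes — contains both p and \lnot p.
5 branches closed, 2 open.
Each open branch fixes some atoms; the unmentioned ones are free. Counting distinct full assignments: branch {p=true, q=false, r=true, s=true} (none free) contributes 1 new; branch {p=true, q=false, r=true, s=true} (none free) contributes 0 new. Total: 1.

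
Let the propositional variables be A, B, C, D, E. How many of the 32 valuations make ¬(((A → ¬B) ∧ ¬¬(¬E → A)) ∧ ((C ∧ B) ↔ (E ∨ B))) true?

26

Initial set: {¬(((A → ¬B) ∧ ¬¬(¬E → A)) ∧ ((C ∧ B) ↔ (E ∨ B)))}.
¬(((A → ¬B) ∧ ¬¬(¬E → A)) ∧ ((C ∧ B) ↔ (E ∨ B))): β-rule — branch into ¬((A → ¬B) ∧ ¬¬(¬E → A))  //  ¬((C ∧ B) ↔ (E ∨ B)).
  branch 1 (add ¬((A → ¬B) ∧ ¬¬(¬E → A))):
    ¬((A → ¬B) ∧ ¬¬(¬E → A)): β-rule — branch into ¬(A → ¬B)  //  ¬¬¬(¬E → A).
      branch 1.1 (add ¬(A → ¬B)):
        ¬(A → ¬B): α-rule — add A, ¬¬B.
        ○ open, literals {A=true, B=true}.
      branch 1.2 (add ¬¬¬(¬E → A)):
        ¬¬¬(¬E → A): drop double negation, giving ¬(¬E → A).
        ¬(¬E → A): α-rule — add ¬E, ¬A.
        ○ open, literals {A=false, E=false}.
  branch 2 (add ¬((C ∧ B) ↔ (E ∨ B))):
    ¬((C ∧ B) ↔ (E ∨ B)): β-rule — branch into (C ∧ B), ¬(E ∨ B)  //  ¬(C ∧ B), (E ∨ B).
      branch 2.1 (add (C ∧ B), ¬(E ∨ B)):
        (C ∧ B): α-rule — add C, B.
        ¬(E ∨ B): α-rule — add ¬E, ¬B.
        × closes — contains both B and ¬B.
      branch 2.2 (add ¬(C ∧ B), (E ∨ B)):
        ¬(C ∧ B): β-rule — branch into ¬C  //  ¬B.
          branch 2.2.1 (add ¬C):
            (E ∨ B): β-rule — branch into E  //  B.
              branch 2.2.1.1 (add E):
                ○ open, literals {C=false, E=true}.
              branch 2.2.1.2 (add B):
                ○ open, literals {B=true, C=false}.
          branch 2.2.2 (add ¬B):
            (E ∨ B): β-rule — branch into E  //  B.
              branch 2.2.2.1 (add E):
                ○ open, literals {B=false, E=true}.
              branch 2.2.2.2 (add B):
                × closes — contains both B and ¬B.
2 branches closed, 5 open.
Each open branch fixes some atoms; the unmentioned ones are free. Counting distinct full assignments: branch {A=true, B=true} (C, D, E) contributes 8 new; branch {A=false, E=false} (B, C, D) contributes 8 new; branch {C=false, E=true} (A, B, D) contributes 6 new; branch {B=true, C=false} (A, D, E) contributes 0 new; branch {B=false, E=true} (A, C, D) contributes 4 new. Total: 26.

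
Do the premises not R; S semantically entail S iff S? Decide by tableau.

Yes

Initial set: {T not R; T S; F (S iff S)}.
F (S iff S): β-rule — branch into T S, F S  //  F S, T S.
  branch 1 (add T S, F S):
    × closes — contains both S and not S.
  branch 2 (add F S, T S):
    × closes — contains both S and not S.
All 2 branches close.
Every branch closed, so the premises entail the conclusion.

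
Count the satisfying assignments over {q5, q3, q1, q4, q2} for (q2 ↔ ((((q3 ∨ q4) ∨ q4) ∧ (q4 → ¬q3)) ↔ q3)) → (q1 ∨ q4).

Initial set: {((q2 ↔ ((((q3 ∨ q4) ∨ q4) ∧ (q4 → ¬q3)) ↔ q3)) → (q1 ∨ q4))}.
((q2 ↔ ((((q3 ∨ q4) ∨ q4) ∧ (q4 → ¬q3)) ↔ q3)) → (q1 ∨ q4)): β-rule — branch into ¬(q2 ↔ ((((q3 ∨ q4) ∨ q4) ∧ (q4 → ¬q3)) ↔ q3))  //  (q1 ∨ q4).
  branch 1 (add ¬(q2 ↔ ((((q3 ∨ q4) ∨ q4) ∧ (q4 → ¬q3)) ↔ q3))):
    ¬(q2 ↔ ((((q3 ∨ q4) ∨ q4) ∧ (q4 → ¬q3)) ↔ q3)): β-rule — branch into q2, ¬((((q3 ∨ q4) ∨ q4) ∧ (q4 → ¬q3)) ↔ q3)  //  ¬q2, ((((q3 ∨ q4) ∨ q4) ∧ (q4 → ¬q3)) ↔ q3).
      branch 1.1 (add q2, ¬((((q3 ∨ q4) ∨ q4) ∧ (q4 → ¬q3)) ↔ q3)):
        ¬((((q3 ∨ q4) ∨ q4) ∧ (q4 → ¬q3)) ↔ q3): β-rule — branch into (((q3 ∨ q4) ∨ q4) ∧ (q4 → ¬q3)), ¬q3  //  ¬(((q3 ∨ q4) ∨ q4) ∧ (q4 → ¬q3)), q3.
          branch 1.1.1 (add (((q3 ∨ q4) ∨ q4) ∧ (q4 → ¬q3)), ¬q3):
            (((q3 ∨ q4) ∨ q4) ∧ (q4 → ¬q3)): α-rule — add ((q3 ∨ q4) ∨ q4), (q4 → ¬q3).
            ((q3 ∨ q4) ∨ q4): β-rule — branch into (q3 ∨ q4)  //  q4.
              branch 1.1.1.1 (add (q3 ∨ q4)):
                (q4 → ¬q3): β-rule — branch into ¬q4  //  ¬q3.
                  branch 1.1.1.1.1 (add ¬q4):
                    (q3 ∨ q4): β-rule — branch into q3  //  q4.
                      branch 1.1.1.1.1.1 (add q3):
                        × closes — contains both q3 and ¬q3.
                      branch 1.1.1.1.1.2 (add q4):
                        × closes — contains both q4 and ¬q4.
                  branch 1.1.1.1.2 (add ¬q3):
                    (q3 ∨ q4): β-rule — branch into q3  //  q4.
                      branch 1.1.1.1.2.1 (add q3):
                        × closes — contains both q3 and ¬q3.
                      branch 1.1.1.1.2.2 (add q4):
                        ○ open, literals {q2=T, q3=F, q4=T}.
              branch 1.1.1.2 (add q4):
                (q4 → ¬q3): β-rule — branch into ¬q4  //  ¬q3.
                  branch 1.1.1.2.1 (add ¬q4):
                    × closes — contains both q4 and ¬q4.
                  branch 1.1.1.2.2 (add ¬q3):
                    ○ open, literals {q2=T, q3=F, q4=T}.
          branch 1.1.2 (add ¬(((q3 ∨ q4) ∨ q4) ∧ (q4 → ¬q3)), q3):
            ¬(((q3 ∨ q4) ∨ q4) ∧ (q4 → ¬q3)): β-rule — branch into ¬((q3 ∨ q4) ∨ q4)  //  ¬(q4 → ¬q3).
              branch 1.1.2.1 (add ¬((q3 ∨ q4) ∨ q4)):
                ¬((q3 ∨ q4) ∨ q4): α-rule — add ¬(q3 ∨ q4), ¬q4.
                ¬(q3 ∨ q4): α-rule — add ¬q3, ¬q4.
                × closes — contains both q3 and ¬q3.
              branch 1.1.2.2 (add ¬(q4 → ¬q3)):
                ¬(q4 → ¬q3): α-rule — add q4, ¬¬q3.
                ○ open, literals {q2=T, q3=T, q4=T}.
      branch 1.2 (add ¬q2, ((((q3 ∨ q4) ∨ q4) ∧ (q4 → ¬q3)) ↔ q3)):
        ((((q3 ∨ q4) ∨ q4) ∧ (q4 → ¬q3)) ↔ q3): β-rule — branch into (((q3 ∨ q4) ∨ q4) ∧ (q4 → ¬q3)), q3  //  ¬(((q3 ∨ q4) ∨ q4) ∧ (q4 → ¬q3)), ¬q3.
          branch 1.2.1 (add (((q3 ∨ q4) ∨ q4) ∧ (q4 → ¬q3)), q3):
            (((q3 ∨ q4) ∨ q4) ∧ (q4 → ¬q3)): α-rule — add ((q3 ∨ q4) ∨ q4), (q4 → ¬q3).
            ((q3 ∨ q4) ∨ q4): β-rule — branch into (q3 ∨ q4)  //  q4.
              branch 1.2.1.1 (add (q3 ∨ q4)):
                (q4 → ¬q3): β-rule — branch into ¬q4  //  ¬q3.
                  branch 1.2.1.1.1 (add ¬q4):
                    (q3 ∨ q4): β-rule — branch into q3  //  q4.
                      branch 1.2.1.1.1.1 (add q3):
                        ○ open, literals {q2=F, q3=T, q4=F}.
                      branch 1.2.1.1.1.2 (add q4):
                        × closes — contains both q4 and ¬q4.
                  branch 1.2.1.1.2 (add ¬q3):
                    × closes — contains both q3 and ¬q3.
              branch 1.2.1.2 (add q4):
                (q4 → ¬q3): β-rule — branch into ¬q4  //  ¬q3.
                  branch 1.2.1.2.1 (add ¬q4):
                    × closes — contains both q4 and ¬q4.
                  branch 1.2.1.2.2 (add ¬q3):
                    × closes — contains both q3 and ¬q3.
          branch 1.2.2 (add ¬(((q3 ∨ q4) ∨ q4) ∧ (q4 → ¬q3)), ¬q3):
            ¬(((q3 ∨ q4) ∨ q4) ∧ (q4 → ¬q3)): β-rule — branch into ¬((q3 ∨ q4) ∨ q4)  //  ¬(q4 → ¬q3).
              branch 1.2.2.1 (add ¬((q3 ∨ q4) ∨ q4)):
                ¬((q3 ∨ q4) ∨ q4): α-rule — add ¬(q3 ∨ q4), ¬q4.
                ¬(q3 ∨ q4): α-rule — add ¬q3, ¬q4.
                ○ open, literals {q2=F, q3=F, q4=F}.
              branch 1.2.2.2 (add ¬(q4 → ¬q3)):
                ¬(q4 → ¬q3): α-rule — add q4, ¬¬q3.
                × closes — contains both q3 and ¬q3.
  branch 2 (add (q1 ∨ q4)):
    (q1 ∨ q4): β-rule — branch into q1  //  q4.
      branch 2.1 (add q1):
        ○ open, literals {q1=T}.
      branch 2.2 (add q4):
        ○ open, literals {q4=T}.
10 branches closed, 7 open.
Each open branch fixes some atoms; the unmentioned ones are free. Counting distinct full assignments: branch {q2=T, q3=F, q4=T} (q5, q1) contributes 4 new; branch {q2=T, q3=F, q4=T} (q5, q1) contributes 0 new; branch {q2=T, q3=T, q4=T} (q5, q1) contributes 4 new; branch {q2=F, q3=T, q4=F} (q5, q1) contributes 4 new; branch {q2=F, q3=F, q4=F} (q5, q1) contributes 4 new; branch {q1=T} (q5, q3, q4, q2) contributes 8 new; branch {q4=T} (q5, q3, q1, q2) contributes 4 new. Total: 28.

28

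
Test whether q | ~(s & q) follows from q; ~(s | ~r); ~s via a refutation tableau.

Yes

Initial set: {q; ~(s | ~r); ~s; ~(q | ~(s & q))}.
~(s | ~r): α-rule — add ~s, ~~r.
~(q | ~(s & q)): α-rule — add ~q, ~~(s & q).
× closes — contains both q and ~q.
All 1 branch closes.
Every branch closed, so the premises entail the conclusion.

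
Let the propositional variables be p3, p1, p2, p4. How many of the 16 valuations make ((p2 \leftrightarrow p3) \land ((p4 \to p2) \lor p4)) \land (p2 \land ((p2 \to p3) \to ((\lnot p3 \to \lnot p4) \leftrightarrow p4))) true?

Initial set: {(((p2 \leftrightarrow p3) \land ((p4 \to p2) \lor p4)) \land (p2 \land ((p2 \to p3) \to ((\lnot p3 \to \lnot p4) \leftrightarrow p4))))}.
(((p2 \leftrightarrow p3) \land ((p4 \to p2) \lor p4)) \land (p2 \land ((p2 \to p3) \to ((\lnot p3 \to \lnot p4) \leftrightarrow p4)))): α-rule — add ((p2 \leftrightarrow p3) \land ((p4 \to p2) \lor p4)), (p2 \land ((p2 \to p3) \to ((\lnot p3 \to \lnot p4) \leftrightarrow p4))).
((p2 \leftrightarrow p3) \land ((p4 \to p2) \lor p4)): α-rule — add (p2 \leftrightarrow p3), ((p4 \to p2) \lor p4).
(p2 \land ((p2 \to p3) \to ((\lnot p3 \to \lnot p4) \leftrightarrow p4))): α-rule — add p2, ((p2 \to p3) \to ((\lnot p3 \to \lnot p4) \leftrightarrow p4)).
(p2 \leftrightarrow p3): β-rule — branch into p2, p3  //  \lnot p2, \lnot p3.
  branch 1 (add p2, p3):
    ((p4 \to p2) \lor p4): β-rule — branch into (p4 \to p2)  //  p4.
      branch 1.1 (add (p4 \to p2)):
        ((p2 \to p3) \to ((\lnot p3 \to \lnot p4) \leftrightarrow p4)): β-rule — branch into \lnot (p2 \to p3)  //  ((\lnot p3 \to \lnot p4) \leftrightarrow p4).
          branch 1.1.1 (add \lnot (p2 \to p3)):
            \lnot (p2 \to p3): α-rule — add p2, \lnot p3.
            × closes — contains both p3 and \lnot p3.
          branch 1.1.2 (add ((\lnot p3 \to \lnot p4) \leftrightarrow p4)):
            (p4 \to p2): β-rule — branch into \lnot p4  //  p2.
              branch 1.1.2.1 (add \lnot p4):
                ((\lnot p3 \to \lnot p4) \leftrightarrow p4): β-rule — branch into (\lnot p3 \to \lnot p4), p4  //  \lnot (\lnot p3 \to \lnot p4), \lnot p4.
                  branch 1.1.2.1.1 (add (\lnot p3 \to \lnot p4), p4):
                    × closes — contains both p4 and \lnot p4.
                  branch 1.1.2.1.2 (add \lnot (\lnot p3 \to \lnot p4), \lnot p4):
                    \lnot (\lnot p3 \to \lnot p4): α-rule — add \lnot p3, \lnot \lnot p4.
                    × closes — contains both p3 and \lnot p3.
              branch 1.1.2.2 (add p2):
                ((\lnot p3 \to \lnot p4) \leftrightarrow p4): β-rule — branch into (\lnot p3 \to \lnot p4), p4  //  \lnot (\lnot p3 \to \lnot p4), \lnot p4.
                  branch 1.1.2.2.1 (add (\lnot p3 \to \lnot p4), p4):
                    (\lnot p3 \to \lnot p4): β-rule — branch into \lnot \lnot p3  //  \lnot p4.
                      branch 1.1.2.2.1.1 (add \lnot \lnot p3):
                        ○ open, literals {p2=T, p3=T, p4=T}.
                      branch 1.1.2.2.1.2 (add \lnot p4):
                        × closes — contains both p4 and \lnot p4.
                  branch 1.1.2.2.2 (add \lnot (\lnot p3 \to \lnot p4), \lnot p4):
                    \lnot (\lnot p3 \to \lnot p4): α-rule — add \lnot p3, \lnot \lnot p4.
                    × closes — contains both p3 and \lnot p3.
      branch 1.2 (add p4):
        ((p2 \to p3) \to ((\lnot p3 \to \lnot p4) \leftrightarrow p4)): β-rule — branch into \lnot (p2 \to p3)  //  ((\lnot p3 \to \lnot p4) \leftrightarrow p4).
          branch 1.2.1 (add \lnot (p2 \to p3)):
            \lnot (p2 \to p3): α-rule — add p2, \lnot p3.
            × closes — contains both p3 and \lnot p3.
          branch 1.2.2 (add ((\lnot p3 \to \lnot p4) \leftrightarrow p4)):
            ((\lnot p3 \to \lnot p4) \leftrightarrow p4): β-rule — branch into (\lnot p3 \to \lnot p4), p4  //  \lnot (\lnot p3 \to \lnot p4), \lnot p4.
              branch 1.2.2.1 (add (\lnot p3 \to \lnot p4), p4):
                (\lnot p3 \to \lnot p4): β-rule — branch into \lnot \lnot p3  //  \lnot p4.
                  branch 1.2.2.1.1 (add \lnot \lnot p3):
                    ○ open, literals {p2=T, p3=T, p4=T}.
                  branch 1.2.2.1.2 (add \lnot p4):
                    × closes — contains both p4 and \lnot p4.
              branch 1.2.2.2 (add \lnot (\lnot p3 \to \lnot p4), \lnot p4):
                × closes — contains both p4 and \lnot p4.
  branch 2 (add \lnot p2, \lnot p3):
    × closes — contains both p2 and \lnot p2.
9 branches closed, 2 open.
Each open branch fixes some atoms; the unmentioned ones are free. Counting distinct full assignments: branch {p2=T, p3=T, p4=T} (p1) contributes 2 new; branch {p2=T, p3=T, p4=T} (p1) contributes 0 new. Total: 2.

2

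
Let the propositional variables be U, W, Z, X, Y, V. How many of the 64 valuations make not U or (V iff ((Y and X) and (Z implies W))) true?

Initial set: {T (not U or (V iff ((Y and X) and (Z implies W))))}.
T (not U or (V iff ((Y and X) and (Z implies W)))): β-rule — branch into T not U  //  T (V iff ((Y and X) and (Z implies W))).
  branch 1 (add T not U):
    ○ open, literals {U=0}.
  branch 2 (add T (V iff ((Y and X) and (Z implies W)))):
    T (V iff ((Y and X) and (Z implies W))): β-rule — branch into T V, T ((Y and X) and (Z implies W))  //  F V, F ((Y and X) and (Z implies W)).
      branch 2.1 (add T V, T ((Y and X) and (Z implies W))):
        T ((Y and X) and (Z implies W)): α-rule — add T (Y and X), T (Z implies W).
        T (Y and X): α-rule — add T Y, T X.
        T (Z implies W): β-rule — branch into F Z  //  T W.
          branch 2.1.1 (add F Z):
            ○ open, literals {V=1, X=1, Y=1, Z=0}.
          branch 2.1.2 (add T W):
            ○ open, literals {V=1, W=1, X=1, Y=1}.
      branch 2.2 (add F V, F ((Y and X) and (Z implies W))):
        F ((Y and X) and (Z implies W)): β-rule — branch into F (Y and X)  //  F (Z implies W).
          branch 2.2.1 (add F (Y and X)):
            F (Y and X): β-rule — branch into F Y  //  F X.
              branch 2.2.1.1 (add F Y):
                ○ open, literals {V=0, Y=0}.
              branch 2.2.1.2 (add F X):
                ○ open, literals {V=0, X=0}.
          branch 2.2.2 (add F (Z implies W)):
            F (Z implies W): α-rule — add T Z, F W.
            ○ open, literals {V=0, W=0, Z=1}.
0 branches closed, 6 open.
Each open branch fixes some atoms; the unmentioned ones are free. Counting distinct full assignments: branch {U=0} (W, Z, X, Y, V) contributes 32 new; branch {V=1, X=1, Y=1, Z=0} (U, W) contributes 2 new; branch {V=1, W=1, X=1, Y=1} (U, Z) contributes 1 new; branch {V=0, Y=0} (U, W, Z, X) contributes 8 new; branch {V=0, X=0} (U, W, Z, Y) contributes 4 new; branch {V=0, W=0, Z=1} (U, X, Y) contributes 1 new. Total: 48.

48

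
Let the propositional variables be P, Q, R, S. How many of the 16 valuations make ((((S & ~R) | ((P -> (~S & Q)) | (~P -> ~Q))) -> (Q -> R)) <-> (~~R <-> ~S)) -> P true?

12

Initial set: {(((((S & ~R) | ((P -> (~S & Q)) | (~P -> ~Q))) -> (Q -> R)) <-> (~~R <-> ~S)) -> P)}.
(((((S & ~R) | ((P -> (~S & Q)) | (~P -> ~Q))) -> (Q -> R)) <-> (~~R <-> ~S)) -> P): β-rule — branch into ~((((S & ~R) | ((P -> (~S & Q)) | (~P -> ~Q))) -> (Q -> R)) <-> (~~R <-> ~S))  //  P.
  branch 1 (add ~((((S & ~R) | ((P -> (~S & Q)) | (~P -> ~Q))) -> (Q -> R)) <-> (~~R <-> ~S))):
    ~((((S & ~R) | ((P -> (~S & Q)) | (~P -> ~Q))) -> (Q -> R)) <-> (~~R <-> ~S)): β-rule — branch into (((S & ~R) | ((P -> (~S & Q)) | (~P -> ~Q))) -> (Q -> R)), ~(~~R <-> ~S)  //  ~(((S & ~R) | ((P -> (~S & Q)) | (~P -> ~Q))) -> (Q -> R)), (~~R <-> ~S).
      branch 1.1 (add (((S & ~R) | ((P -> (~S & Q)) | (~P -> ~Q))) -> (Q -> R)), ~(~~R <-> ~S)):
        (((S & ~R) | ((P -> (~S & Q)) | (~P -> ~Q))) -> (Q -> R)): β-rule — branch into ~((S & ~R) | ((P -> (~S & Q)) | (~P -> ~Q)))  //  (Q -> R).
          branch 1.1.1 (add ~((S & ~R) | ((P -> (~S & Q)) | (~P -> ~Q)))):
            ~((S & ~R) | ((P -> (~S & Q)) | (~P -> ~Q))): α-rule — add ~(S & ~R), ~((P -> (~S & Q)) | (~P -> ~Q)).
            ~((P -> (~S & Q)) | (~P -> ~Q)): α-rule — add ~(P -> (~S & Q)), ~(~P -> ~Q).
            ~(P -> (~S & Q)): α-rule — add P, ~(~S & Q).
            ~(~P -> ~Q): α-rule — add ~P, ~~Q.
            × closes — contains both P and ~P.
          branch 1.1.2 (add (Q -> R)):
            ~(~~R <-> ~S): β-rule — branch into ~~R, ~~S  //  ~~~R, ~S.
              branch 1.1.2.1 (add ~~R, ~~S):
                ~~R: drop double negation, giving R.
                (Q -> R): β-rule — branch into ~Q  //  R.
                  branch 1.1.2.1.1 (add ~Q):
                    ○ open, literals {Q=0, R=1, S=1}.
                  branch 1.1.2.1.2 (add R):
                    ○ open, literals {R=1, S=1}.
              branch 1.1.2.2 (add ~~~R, ~S):
                ~~~R: drop double negation, giving ~R.
                (Q -> R): β-rule — branch into ~Q  //  R.
                  branch 1.1.2.2.1 (add ~Q):
                    ○ open, literals {Q=0, R=0, S=0}.
                  branch 1.1.2.2.2 (add R):
                    × closes — contains both R and ~R.
      branch 1.2 (add ~(((S & ~R) | ((P -> (~S & Q)) | (~P -> ~Q))) -> (Q -> R)), (~~R <-> ~S)):
        ~(((S & ~R) | ((P -> (~S & Q)) | (~P -> ~Q))) -> (Q -> R)): α-rule — add ((S & ~R) | ((P -> (~S & Q)) | (~P -> ~Q))), ~(Q -> R).
        ~(Q -> R): α-rule — add Q, ~R.
        (~~R <-> ~S): β-rule — branch into ~~R, ~S  //  ~~~R, ~~S.
          branch 1.2.1 (add ~~R, ~S):
            ~~R: drop double negation, giving R.
            × closes — contains both R and ~R.
          branch 1.2.2 (add ~~~R, ~~S):
            ~~~R: drop double negation, giving ~R.
            ((S & ~R) | ((P -> (~S & Q)) | (~P -> ~Q))): β-rule — branch into (S & ~R)  //  ((P -> (~S & Q)) | (~P -> ~Q)).
              branch 1.2.2.1 (add (S & ~R)):
                (S & ~R): α-rule — add S, ~R.
                ○ open, literals {Q=1, R=0, S=1}.
              branch 1.2.2.2 (add ((P -> (~S & Q)) | (~P -> ~Q))):
                ((P -> (~S & Q)) | (~P -> ~Q)): β-rule — branch into (P -> (~S & Q))  //  (~P -> ~Q).
                  branch 1.2.2.2.1 (add (P -> (~S & Q))):
                    (P -> (~S & Q)): β-rule — branch into ~P  //  (~S & Q).
                      branch 1.2.2.2.1.1 (add ~P):
                        ○ open, literals {P=0, Q=1, R=0, S=1}.
                      branch 1.2.2.2.1.2 (add (~S & Q)):
                        (~S & Q): α-rule — add ~S, Q.
                        × closes — contains both S and ~S.
                  branch 1.2.2.2.2 (add (~P -> ~Q)):
                    (~P -> ~Q): β-rule — branch into ~~P  //  ~Q.
                      branch 1.2.2.2.2.1 (add ~~P):
                        ○ open, literals {P=1, Q=1, R=0, S=1}.
                      branch 1.2.2.2.2.2 (add ~Q):
                        × closes — contains both Q and ~Q.
  branch 2 (add P):
    ○ open, literals {P=1}.
5 branches closed, 7 open.
Each open branch fixes some atoms; the unmentioned ones are free. Counting distinct full assignments: branch {Q=0, R=1, S=1} (P) contributes 2 new; branch {R=1, S=1} (P, Q) contributes 2 new; branch {Q=0, R=0, S=0} (P) contributes 2 new; branch {Q=1, R=0, S=1} (P) contributes 2 new; branch {P=0, Q=1, R=0, S=1} (none free) contributes 0 new; branch {P=1, Q=1, R=0, S=1} (none free) contributes 0 new; branch {P=1} (Q, R, S) contributes 4 new. Total: 12.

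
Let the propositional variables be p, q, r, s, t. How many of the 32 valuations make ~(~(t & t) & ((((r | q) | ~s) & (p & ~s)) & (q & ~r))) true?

Initial set: {~(~(t & t) & ((((r | q) | ~s) & (p & ~s)) & (q & ~r)))}.
~(~(t & t) & ((((r | q) | ~s) & (p & ~s)) & (q & ~r))): β-rule — branch into ~~(t & t)  //  ~((((r | q) | ~s) & (p & ~s)) & (q & ~r)).
  branch 1 (add ~~(t & t)):
    ~~(t & t): α-rule — add t, t.
    ○ open, literals {t=T}.
  branch 2 (add ~((((r | q) | ~s) & (p & ~s)) & (q & ~r))):
    ~((((r | q) | ~s) & (p & ~s)) & (q & ~r)): β-rule — branch into ~(((r | q) | ~s) & (p & ~s))  //  ~(q & ~r).
      branch 2.1 (add ~(((r | q) | ~s) & (p & ~s))):
        ~(((r | q) | ~s) & (p & ~s)): β-rule — branch into ~((r | q) | ~s)  //  ~(p & ~s).
          branch 2.1.1 (add ~((r | q) | ~s)):
            ~((r | q) | ~s): α-rule — add ~(r | q), ~~s.
            ~(r | q): α-rule — add ~r, ~q.
            ○ open, literals {q=F, r=F, s=T}.
          branch 2.1.2 (add ~(p & ~s)):
            ~(p & ~s): β-rule — branch into ~p  //  ~~s.
              branch 2.1.2.1 (add ~p):
                ○ open, literals {p=F}.
              branch 2.1.2.2 (add ~~s):
                ○ open, literals {s=T}.
      branch 2.2 (add ~(q & ~r)):
        ~(q & ~r): β-rule — branch into ~q  //  ~~r.
          branch 2.2.1 (add ~q):
            ○ open, literals {q=F}.
          branch 2.2.2 (add ~~r):
            ○ open, literals {r=T}.
0 branches closed, 6 open.
Each open branch fixes some atoms; the unmentioned ones are free. Counting distinct full assignments: branch {t=T} (p, q, r, s) contributes 16 new; branch {q=F, r=F, s=T} (p, t) contributes 2 new; branch {p=F} (q, r, s, t) contributes 7 new; branch {s=T} (p, q, r, t) contributes 3 new; branch {q=F} (p, r, s, t) contributes 2 new; branch {r=T} (p, q, s, t) contributes 1 new. Total: 31.

31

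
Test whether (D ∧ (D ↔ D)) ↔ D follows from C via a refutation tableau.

Yes

Initial set: {C; ¬((D ∧ (D ↔ D)) ↔ D)}.
¬((D ∧ (D ↔ D)) ↔ D): β-rule — branch into (D ∧ (D ↔ D)), ¬D  //  ¬(D ∧ (D ↔ D)), D.
  branch 1 (add (D ∧ (D ↔ D)), ¬D):
    (D ∧ (D ↔ D)): α-rule — add D, (D ↔ D).
    × closes — contains both D and ¬D.
  branch 2 (add ¬(D ∧ (D ↔ D)), D):
    ¬(D ∧ (D ↔ D)): β-rule — branch into ¬D  //  ¬(D ↔ D).
      branch 2.1 (add ¬D):
        × closes — contains both D and ¬D.
      branch 2.2 (add ¬(D ↔ D)):
        ¬(D ↔ D): β-rule — branch into D, ¬D  //  ¬D, D.
          branch 2.2.1 (add D, ¬D):
            × closes — contains both D and ¬D.
          branch 2.2.2 (add ¬D, D):
            × closes — contains both D and ¬D.
All 4 branches close.
Every branch closed, so the premises entail the conclusion.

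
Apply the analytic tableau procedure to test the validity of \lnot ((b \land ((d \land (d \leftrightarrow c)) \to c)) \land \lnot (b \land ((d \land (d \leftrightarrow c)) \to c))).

Valid

Assume the negation and expand:
Initial set: {\lnot \lnot ((b \land ((d \land (d \leftrightarrow c)) \to c)) \land \lnot (b \land ((d \land (d \leftrightarrow c)) \to c)))}.
\lnot \lnot ((b \land ((d \land (d \leftrightarrow c)) \to c)) \land \lnot (b \land ((d \land (d \leftrightarrow c)) \to c))): α-rule — add (b \land ((d \land (d \leftrightarrow c)) \to c)), \lnot (b \land ((d \land (d \leftrightarrow c)) \to c)).
(b \land ((d \land (d \leftrightarrow c)) \to c)): α-rule — add b, ((d \land (d \leftrightarrow c)) \to c).
\lnot (b \land ((d \land (d \leftrightarrow c)) \to c)): β-rule — branch into \lnot b  //  \lnot ((d \land (d \leftrightarrow c)) \to c).
  branch 1 (add \lnot b):
    × closes — contains both b and \lnot b.
  branch 2 (add \lnot ((d \land (d \leftrightarrow c)) \to c)):
    \lnot ((d \land (d \leftrightarrow c)) \to c): α-rule — add (d \land (d \leftrightarrow c)), \lnot c.
    (d \land (d \leftrightarrow c)): α-rule — add d, (d \leftrightarrow c).
    ((d \land (d \leftrightarrow c)) \to c): β-rule — branch into \lnot (d \land (d \leftrightarrow c))  //  c.
      branch 2.1 (add \lnot (d \land (d \leftrightarrow c))):
        (d \leftrightarrow c): β-rule — branch into d, c  //  \lnot d, \lnot c.
          branch 2.1.1 (add d, c):
            × closes — contains both c and \lnot c.
          branch 2.1.2 (add \lnot d, \lnot c):
            × closes — contains both d and \lnot d.
      branch 2.2 (add c):
        × closes — contains both c and \lnot c.
All 4 branches close.
Every branch closed, so the negation is unsatisfiable and the formula is valid.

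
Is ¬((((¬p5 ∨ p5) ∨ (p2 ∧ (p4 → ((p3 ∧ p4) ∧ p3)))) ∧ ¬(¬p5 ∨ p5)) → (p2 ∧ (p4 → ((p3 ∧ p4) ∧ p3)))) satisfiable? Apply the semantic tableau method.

Unsatisfiable

Initial set: {¬((((¬p5 ∨ p5) ∨ (p2 ∧ (p4 → ((p3 ∧ p4) ∧ p3)))) ∧ ¬(¬p5 ∨ p5)) → (p2 ∧ (p4 → ((p3 ∧ p4) ∧ p3))))}.
¬((((¬p5 ∨ p5) ∨ (p2 ∧ (p4 → ((p3 ∧ p4) ∧ p3)))) ∧ ¬(¬p5 ∨ p5)) → (p2 ∧ (p4 → ((p3 ∧ p4) ∧ p3)))): α-rule — add (((¬p5 ∨ p5) ∨ (p2 ∧ (p4 → ((p3 ∧ p4) ∧ p3)))) ∧ ¬(¬p5 ∨ p5)), ¬(p2 ∧ (p4 → ((p3 ∧ p4) ∧ p3))).
(((¬p5 ∨ p5) ∨ (p2 ∧ (p4 → ((p3 ∧ p4) ∧ p3)))) ∧ ¬(¬p5 ∨ p5)): α-rule — add ((¬p5 ∨ p5) ∨ (p2 ∧ (p4 → ((p3 ∧ p4) ∧ p3)))), ¬(¬p5 ∨ p5).
¬(¬p5 ∨ p5): α-rule — add ¬¬p5, ¬p5.
× closes — contains both p5 and ¬p5.
All 1 branch closes.
Every branch closed; the formula is unsatisfiable.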